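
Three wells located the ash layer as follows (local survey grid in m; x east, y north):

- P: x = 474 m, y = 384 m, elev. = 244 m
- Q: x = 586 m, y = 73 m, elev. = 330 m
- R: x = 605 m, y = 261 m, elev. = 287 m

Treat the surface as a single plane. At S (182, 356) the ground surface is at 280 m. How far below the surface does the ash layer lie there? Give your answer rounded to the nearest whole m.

Let the plane be z = a·x + b·y + c.
Q−P: 112a − 311b = 86;  R−P: 131a − 123b = 43.
Solving gives a = 0.10365, b = −0.23920.
Then c = 244 − a·474 − b·384 = 286.72.
At (182, 356): z_contact = 18.9 − 85.2 + 286.72 = 220.4 m.
Depth below ground = 280 − 220.4 = 60 m.

60 m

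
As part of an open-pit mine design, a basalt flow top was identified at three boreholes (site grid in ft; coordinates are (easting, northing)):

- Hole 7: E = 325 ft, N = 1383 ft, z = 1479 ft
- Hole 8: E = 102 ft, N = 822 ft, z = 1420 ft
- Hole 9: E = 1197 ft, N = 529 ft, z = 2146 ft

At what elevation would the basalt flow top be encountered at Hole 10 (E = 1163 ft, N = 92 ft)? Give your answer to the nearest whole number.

Two edge vectors: Hole 7→Hole 8 = (-223, -561, -59), Hole 7→Hole 9 = (872, -854, 667).
Normal n = (Hole 7→Hole 8) × (Hole 7→Hole 9) = (-424573, 97293, 679634).
So ∂z/∂E = −n_x/n_z = 0.62471 and ∂z/∂N = −n_y/n_z = −0.14315.
Intercept c from Hole 7: 1479 − 203.03 + 197.98 = 1473.95.
At (1163, 92): z = 726.5 − 13.2 + 1473.95 = 2187.3 ft.

2187 ft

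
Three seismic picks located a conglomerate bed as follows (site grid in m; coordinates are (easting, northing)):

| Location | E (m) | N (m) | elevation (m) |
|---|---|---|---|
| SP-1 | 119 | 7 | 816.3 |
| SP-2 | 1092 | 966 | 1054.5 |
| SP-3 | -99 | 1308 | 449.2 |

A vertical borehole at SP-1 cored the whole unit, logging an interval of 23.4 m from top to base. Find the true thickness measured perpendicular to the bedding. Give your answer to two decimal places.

Let the plane be z = a·E + b·N + c.
SP-2−SP-1: 973a + 959b = 238.2;  SP-3−SP-1: −218a + 1301b = −367.1.
Solving gives a = 0.44880, b = −0.20697.
|∇z| = √(a²+b²) = 0.49422, so dip δ = arctan(0.49422) = 26.30°.
True thickness = vertical thickness × cos δ = 23.4 × cos 26.30° = 20.98 m.

20.98 m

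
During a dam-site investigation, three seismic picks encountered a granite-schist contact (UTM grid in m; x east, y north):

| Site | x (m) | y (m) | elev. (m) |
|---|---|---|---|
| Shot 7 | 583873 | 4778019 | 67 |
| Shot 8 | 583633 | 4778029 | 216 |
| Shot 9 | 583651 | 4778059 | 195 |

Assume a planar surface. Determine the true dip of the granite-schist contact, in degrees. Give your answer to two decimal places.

35.38°

Two edge vectors: Shot 7→Shot 8 = (-240, 10, 149), Shot 7→Shot 9 = (-222, 40, 128).
Normal n = (Shot 7→Shot 8) × (Shot 7→Shot 9) = (-4680, -2358, -7380).
So ∂z/∂x = −n_x/n_z = −0.63415 and ∂z/∂y = −n_y/n_z = −0.31951.
Gradient magnitude |∇z| = √(a² + b²) = √(0.40214 + 0.10209) = 0.71009.
True dip = arctan(0.71009) = 35.38°, dipping toward ENE (azimuth ≈ 063°).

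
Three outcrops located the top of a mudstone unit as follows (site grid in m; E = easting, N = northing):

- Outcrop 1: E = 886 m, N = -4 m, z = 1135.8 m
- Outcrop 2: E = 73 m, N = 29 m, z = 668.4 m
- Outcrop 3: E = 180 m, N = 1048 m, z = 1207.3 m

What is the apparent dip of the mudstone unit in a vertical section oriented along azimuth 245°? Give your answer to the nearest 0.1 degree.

36.3°

Let the plane be z = a·E + b·N + c.
Outcrop 2−Outcrop 1: −813a + 33b = −467.4;  Outcrop 3−Outcrop 1: −706a + 1052b = 71.5.
Solving gives a = 0.59384, b = 0.46650.
Unit vector along 245° is (sin 245°, cos 245°) = (-0.9063, -0.4226).
Slope in that direction = a·(-0.9063) + b·(-0.4226) = −0.73535.
Apparent dip = arctan|0.73535| = 36.3° (true dip is 37.1°, so apparent ≤ true as expected).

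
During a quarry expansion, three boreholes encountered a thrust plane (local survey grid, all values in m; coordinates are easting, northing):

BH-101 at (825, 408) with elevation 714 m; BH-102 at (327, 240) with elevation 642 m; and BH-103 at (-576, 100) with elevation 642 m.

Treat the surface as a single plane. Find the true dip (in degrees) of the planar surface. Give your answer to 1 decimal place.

38.7°

Two edge vectors: BH-101→BH-102 = (-498, -168, -72), BH-101→BH-103 = (-1401, -308, -72).
Normal n = (BH-101→BH-102) × (BH-101→BH-103) = (-10080, 65016, -81984).
So ∂z/∂easting = −n_x/n_z = −0.12295 and ∂z/∂northing = −n_y/n_z = 0.79303.
Gradient magnitude |∇z| = √(a² + b²) = √(0.01512 + 0.62890) = 0.80251.
True dip = arctan(0.80251) = 38.7°, dipping toward S (azimuth ≈ 171°).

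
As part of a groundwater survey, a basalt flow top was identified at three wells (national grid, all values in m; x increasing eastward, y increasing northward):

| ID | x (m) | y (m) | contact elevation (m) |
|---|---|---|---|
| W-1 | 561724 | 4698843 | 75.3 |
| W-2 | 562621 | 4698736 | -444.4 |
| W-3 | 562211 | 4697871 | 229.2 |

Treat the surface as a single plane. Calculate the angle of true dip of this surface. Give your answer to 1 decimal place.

38.5°

Let the plane be z = a·x + b·y + c.
W-2−W-1: 897a − 107b = −519.7;  W-3−W-1: 487a − 972b = 153.9.
Solving gives a = −0.63629, b = −0.47713.
Gradient magnitude |∇z| = √(a² + b²) = √(0.40487 + 0.22766) = 0.79531.
True dip = arctan(0.79531) = 38.5°, dipping toward NE (azimuth ≈ 053°).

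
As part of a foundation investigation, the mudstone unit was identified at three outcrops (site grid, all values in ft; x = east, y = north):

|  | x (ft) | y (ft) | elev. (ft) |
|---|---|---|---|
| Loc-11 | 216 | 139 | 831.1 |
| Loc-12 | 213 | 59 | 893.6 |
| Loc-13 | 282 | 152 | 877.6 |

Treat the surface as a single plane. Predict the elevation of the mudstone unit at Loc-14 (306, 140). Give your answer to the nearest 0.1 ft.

908.1 ft

Let the plane be z = a·x + b·y + c.
Loc-12−Loc-11: −3a − 80b = 62.5;  Loc-13−Loc-11: 66a + 13b = 46.5.
Solving gives a = 0.86482, b = −0.81368.
Then c = 831.1 − a·216 − b·139 = 757.40.
At (306, 140): z = 264.6 − 113.9 + 757.40 = 908.1 ft.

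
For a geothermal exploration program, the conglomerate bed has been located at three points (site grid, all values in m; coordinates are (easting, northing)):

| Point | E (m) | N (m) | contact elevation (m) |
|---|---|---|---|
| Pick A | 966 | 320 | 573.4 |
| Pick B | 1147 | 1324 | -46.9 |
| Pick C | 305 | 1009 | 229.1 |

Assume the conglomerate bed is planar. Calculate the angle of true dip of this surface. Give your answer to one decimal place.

Let the plane be z = a·E + b·N + c.
Pick B−Pick A: 181a + 1004b = −620.3;  Pick C−Pick A: −661a + 689b = −344.3.
Solving gives a = −0.10365, b = −0.59914.
Gradient magnitude |∇z| = √(a² + b²) = √(0.01074 + 0.35897) = 0.60804.
True dip = arctan(0.60804) = 31.3°, dipping toward N (azimuth ≈ 010°).

31.3°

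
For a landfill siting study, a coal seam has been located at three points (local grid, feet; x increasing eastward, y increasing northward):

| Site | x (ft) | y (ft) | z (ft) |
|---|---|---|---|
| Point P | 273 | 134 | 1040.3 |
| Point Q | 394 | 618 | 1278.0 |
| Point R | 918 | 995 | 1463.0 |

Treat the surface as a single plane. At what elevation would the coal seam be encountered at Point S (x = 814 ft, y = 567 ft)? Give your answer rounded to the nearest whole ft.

Let the plane be z = a·x + b·y + c.
Point Q−Point P: 121a + 484b = 237.7;  Point R−Point P: 645a + 861b = 422.7.
Solving gives a = −0.00035, b = 0.49120.
Then c = 1040.3 − a·273 − b·134 = 974.57.
At (814, 567): z = −0.3 + 278.5 + 974.57 = 1252.8 ft.

1253 ft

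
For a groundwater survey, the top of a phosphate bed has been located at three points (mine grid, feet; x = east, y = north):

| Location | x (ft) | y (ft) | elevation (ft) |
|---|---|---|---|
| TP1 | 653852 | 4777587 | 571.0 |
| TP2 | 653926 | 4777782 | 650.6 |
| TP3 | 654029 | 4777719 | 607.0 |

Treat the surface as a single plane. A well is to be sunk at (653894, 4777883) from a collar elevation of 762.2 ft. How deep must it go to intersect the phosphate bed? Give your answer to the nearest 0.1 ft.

60.5 ft

Two edge vectors: TP1→TP2 = (74, 195, 79.6), TP1→TP3 = (177, 132, 36).
Normal n = (TP1→TP2) × (TP1→TP3) = (-3487.2, 11425.2, -24747).
So ∂z/∂x = −n_x/n_z = −0.140914050 and ∂z/∂y = −n_y/n_z = 0.461680204.
Intercept c from TP1: 571 + 92136.93 − 2205717.34 = −2113009.41.
At (653894, 4777883): z_contact = −92142.85 + 2205854.00 − 2113009.41 = 701.74 ft.
Depth below ground = 762.2 − 701.74 = 60.5 ft.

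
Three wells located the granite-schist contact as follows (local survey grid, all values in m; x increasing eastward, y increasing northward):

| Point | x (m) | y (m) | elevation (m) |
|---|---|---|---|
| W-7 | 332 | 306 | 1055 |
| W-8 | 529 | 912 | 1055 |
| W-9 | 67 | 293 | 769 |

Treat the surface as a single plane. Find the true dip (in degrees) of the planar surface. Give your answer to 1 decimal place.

Two edge vectors: W-7→W-8 = (197, 606, 0), W-7→W-9 = (-265, -13, -286).
Normal n = (W-7→W-8) × (W-7→W-9) = (-173316, 56342, 158029).
So ∂z/∂x = −n_x/n_z = 1.09674 and ∂z/∂y = −n_y/n_z = −0.35653.
Gradient magnitude |∇z| = √(a² + b²) = √(1.20283 + 0.12711) = 1.15323.
True dip = arctan(1.15323) = 49.1°, dipping toward WNW (azimuth ≈ 288°).

49.1°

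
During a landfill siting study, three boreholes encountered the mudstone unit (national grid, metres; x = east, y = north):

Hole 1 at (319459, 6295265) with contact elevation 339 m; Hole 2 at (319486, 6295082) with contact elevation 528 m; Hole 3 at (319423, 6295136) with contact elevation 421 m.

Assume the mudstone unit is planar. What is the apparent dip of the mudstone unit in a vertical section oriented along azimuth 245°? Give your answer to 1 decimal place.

Let the plane be z = a·x + b·y + c.
Hole 2−Hole 1: 27a − 183b = 189;  Hole 3−Hole 1: −36a − 129b = 82.
Solving gives a = 0.93089, b = −0.89544.
Unit vector along 245° is (sin 245°, cos 245°) = (-0.9063, -0.4226).
Slope in that direction = a·(-0.9063) + b·(-0.4226) = −0.46524.
Apparent dip = arctan|0.46524| = 24.9° (true dip is 52.3°, so apparent ≤ true as expected).

24.9°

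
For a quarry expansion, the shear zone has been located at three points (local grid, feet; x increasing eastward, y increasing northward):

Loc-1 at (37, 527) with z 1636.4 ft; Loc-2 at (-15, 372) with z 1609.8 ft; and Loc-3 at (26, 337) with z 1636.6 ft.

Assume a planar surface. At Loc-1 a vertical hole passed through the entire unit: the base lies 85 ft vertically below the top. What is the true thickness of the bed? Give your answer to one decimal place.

72.1 ft

Two edge vectors: Loc-1→Loc-2 = (-52, -155, -26.6), Loc-1→Loc-3 = (-11, -190, 0.2).
Normal n = (Loc-1→Loc-2) × (Loc-1→Loc-3) = (-5085, 303, 8175).
So ∂z/∂x = −n_x/n_z = 0.62202 and ∂z/∂y = −n_y/n_z = −0.03706.
|∇z| = √(a²+b²) = 0.62312, so dip δ = arctan(0.62312) = 31.93°.
True thickness = vertical thickness × cos δ = 85 × cos 31.93° = 72.1 ft.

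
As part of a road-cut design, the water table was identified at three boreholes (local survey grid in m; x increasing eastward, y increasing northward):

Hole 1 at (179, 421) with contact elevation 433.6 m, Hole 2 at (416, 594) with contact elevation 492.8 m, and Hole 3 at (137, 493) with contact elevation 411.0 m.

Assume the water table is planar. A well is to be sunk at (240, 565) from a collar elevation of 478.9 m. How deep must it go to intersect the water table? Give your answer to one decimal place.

Two edge vectors: Hole 1→Hole 2 = (237, 173, 59.2), Hole 1→Hole 3 = (-42, 72, -22.6).
Normal n = (Hole 1→Hole 2) × (Hole 1→Hole 3) = (-8172.2, 2869.8, 24330).
So ∂z/∂x = −n_x/n_z = 0.33589 and ∂z/∂y = −n_y/n_z = −0.11795.
Intercept c from Hole 1: 433.6 − 60.12 + 49.66 = 423.13.
At (240, 565): z_contact = 80.61 − 66.64 + 423.13 = 437.10 m.
Depth below ground = 478.9 − 437.10 = 41.8 m.

41.8 m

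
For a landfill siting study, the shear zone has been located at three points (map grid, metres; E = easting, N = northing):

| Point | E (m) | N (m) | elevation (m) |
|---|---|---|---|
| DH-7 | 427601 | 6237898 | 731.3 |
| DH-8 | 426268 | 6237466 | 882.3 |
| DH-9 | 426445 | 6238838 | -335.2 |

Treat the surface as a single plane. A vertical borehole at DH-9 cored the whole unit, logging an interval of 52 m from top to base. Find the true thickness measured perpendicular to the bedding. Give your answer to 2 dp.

Two edge vectors: DH-7→DH-8 = (-1333, -432, 151), DH-7→DH-9 = (-1156, 940, -1066.5).
Normal n = (DH-7→DH-8) × (DH-7→DH-9) = (318788, -1596200.5, -1752412).
So ∂z/∂E = −n_x/n_z = 0.18191 and ∂z/∂N = −n_y/n_z = −0.91086.
|∇z| = √(a²+b²) = 0.92885, so dip δ = arctan(0.92885) = 42.89°.
True thickness = vertical thickness × cos δ = 52 × cos 42.89° = 38.10 m.

38.10 m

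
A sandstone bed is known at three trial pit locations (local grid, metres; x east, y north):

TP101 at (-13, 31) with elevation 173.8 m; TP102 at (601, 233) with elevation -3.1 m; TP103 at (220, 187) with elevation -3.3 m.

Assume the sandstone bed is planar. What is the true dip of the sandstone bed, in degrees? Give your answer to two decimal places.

54.39°

Let the plane be z = a·x + b·y + c.
TP102−TP101: 614a + 202b = −176.9;  TP103−TP101: 233a + 156b = −177.1.
Solving gives a = 0.16786, b = −1.38597.
Gradient magnitude |∇z| = √(a² + b²) = √(0.02818 + 1.92091) = 1.39610.
True dip = arctan(1.39610) = 54.39°, dipping toward N (azimuth ≈ 353°).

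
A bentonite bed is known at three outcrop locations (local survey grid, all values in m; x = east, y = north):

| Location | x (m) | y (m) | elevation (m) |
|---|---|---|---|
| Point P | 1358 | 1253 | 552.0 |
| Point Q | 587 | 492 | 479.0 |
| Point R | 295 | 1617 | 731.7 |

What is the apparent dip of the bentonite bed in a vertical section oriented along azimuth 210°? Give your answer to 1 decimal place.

6.9°

Two edge vectors: Point P→Point Q = (-771, -761, -73), Point P→Point R = (-1063, 364, 179.7).
Normal n = (Point P→Point Q) × (Point P→Point R) = (-110179.7, 216147.7, -1089587).
So ∂z/∂x = −n_x/n_z = −0.10112 and ∂z/∂y = −n_y/n_z = 0.19838.
Unit vector along 210° is (sin 210°, cos 210°) = (-0.5000, -0.8660).
Slope in that direction = a·(-0.5000) + b·(-0.8660) = −0.12124.
Apparent dip = arctan|0.12124| = 6.9° (true dip is 12.6°, so apparent ≤ true as expected).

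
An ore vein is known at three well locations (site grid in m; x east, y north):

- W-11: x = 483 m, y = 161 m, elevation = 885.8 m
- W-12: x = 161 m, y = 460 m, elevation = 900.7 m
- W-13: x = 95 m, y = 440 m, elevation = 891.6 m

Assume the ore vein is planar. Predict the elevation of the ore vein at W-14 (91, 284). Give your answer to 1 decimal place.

Two edge vectors: W-11→W-12 = (-322, 299, 14.9), W-11→W-13 = (-388, 279, 5.8).
Normal n = (W-11→W-12) × (W-11→W-13) = (-2422.9, -3913.6, 26174).
So ∂z/∂x = −n_x/n_z = 0.09257 and ∂z/∂y = −n_y/n_z = 0.14952.
Intercept c from W-11: 885.8 − 44.71 − 24.07 = 817.02.
At (91, 284): z = 8.4 + 42.5 + 817.02 = 867.9 m.

867.9 m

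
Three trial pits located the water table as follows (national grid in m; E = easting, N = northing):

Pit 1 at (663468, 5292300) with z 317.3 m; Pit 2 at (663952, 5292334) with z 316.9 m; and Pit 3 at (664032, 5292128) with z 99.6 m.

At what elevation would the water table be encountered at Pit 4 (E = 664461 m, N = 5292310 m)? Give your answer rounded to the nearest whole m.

Two edge vectors: Pit 1→Pit 2 = (484, 34, -0.4), Pit 1→Pit 3 = (564, -172, -217.7).
Normal n = (Pit 1→Pit 2) × (Pit 1→Pit 3) = (-7470.6, 105141.2, -102424).
So ∂z/∂E = −n_x/n_z = −0.07293798 and ∂z/∂N = −n_y/n_z = 1.02652894.
Intercept c from Pit 1: 317.3 + 48392.02 − 5432699.10 = −5383989.78.
At (664461, 5292310): z = −48464.4 + 5432709.4 − 5383989.78 = 255.1 m.

255 m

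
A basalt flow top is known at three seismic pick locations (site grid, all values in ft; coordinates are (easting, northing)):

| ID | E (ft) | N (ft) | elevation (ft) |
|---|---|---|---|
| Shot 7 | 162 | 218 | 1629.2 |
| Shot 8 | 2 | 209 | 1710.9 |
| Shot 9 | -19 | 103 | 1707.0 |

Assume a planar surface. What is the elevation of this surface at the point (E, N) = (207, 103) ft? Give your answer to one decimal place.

Let the plane be z = a·E + b·N + c.
Shot 8−Shot 7: −160a − 9b = 81.7;  Shot 9−Shot 7: −181a − 115b = 77.8.
Solving gives a = −0.51847, b = 0.13951.
Then c = 1629.2 − a·162 − b·218 = 1682.78.
At (207, 103): z = −107.3 + 14.4 + 1682.78 = 1589.8 ft.

1589.8 ft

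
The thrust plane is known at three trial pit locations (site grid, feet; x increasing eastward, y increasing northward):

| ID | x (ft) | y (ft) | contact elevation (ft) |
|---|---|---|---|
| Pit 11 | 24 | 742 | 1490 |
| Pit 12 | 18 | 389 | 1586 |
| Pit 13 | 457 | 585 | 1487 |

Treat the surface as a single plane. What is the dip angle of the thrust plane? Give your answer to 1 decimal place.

16.2°

Two edge vectors: Pit 11→Pit 12 = (-6, -353, 96), Pit 11→Pit 13 = (433, -157, -3).
Normal n = (Pit 11→Pit 12) × (Pit 11→Pit 13) = (16131, 41550, 153791).
So ∂z/∂x = −n_x/n_z = −0.10489 and ∂z/∂y = −n_y/n_z = −0.27017.
Gradient magnitude |∇z| = √(a² + b²) = √(0.01100 + 0.07299) = 0.28982.
True dip = arctan(0.28982) = 16.2°, dipping toward NNE (azimuth ≈ 021°).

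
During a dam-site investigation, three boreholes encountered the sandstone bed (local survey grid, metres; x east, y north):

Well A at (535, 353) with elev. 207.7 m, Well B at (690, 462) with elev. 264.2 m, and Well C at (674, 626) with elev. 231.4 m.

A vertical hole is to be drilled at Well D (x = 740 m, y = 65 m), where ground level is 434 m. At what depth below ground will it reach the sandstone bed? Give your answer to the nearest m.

Two edge vectors: Well A→Well B = (155, 109, 56.5), Well A→Well C = (139, 273, 23.7).
Normal n = (Well A→Well B) × (Well A→Well C) = (-12841.2, 4180, 27164).
So ∂z/∂x = −n_x/n_z = 0.47273 and ∂z/∂y = −n_y/n_z = −0.15388.
Intercept c from Well A: 207.7 − 252.91 + 54.32 = 9.11.
At (740, 65): z_contact = 349.8 − 10.0 + 9.11 = 348.9 m.
Depth below ground = 434 − 348.9 = 85 m.

85 m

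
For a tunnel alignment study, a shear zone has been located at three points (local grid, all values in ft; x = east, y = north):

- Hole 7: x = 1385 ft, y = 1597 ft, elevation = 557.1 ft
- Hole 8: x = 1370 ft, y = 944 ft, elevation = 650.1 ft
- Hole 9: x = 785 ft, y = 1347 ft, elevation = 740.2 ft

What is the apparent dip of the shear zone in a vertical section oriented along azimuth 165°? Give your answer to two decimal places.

3.88°

Two edge vectors: Hole 7→Hole 8 = (-15, -653, 93), Hole 7→Hole 9 = (-600, -250, 183.1).
Normal n = (Hole 7→Hole 8) × (Hole 7→Hole 9) = (-96314.3, -53053.5, -388050).
So ∂z/∂x = −n_x/n_z = −0.24820 and ∂z/∂y = −n_y/n_z = −0.13672.
Unit vector along 165° is (sin 165°, cos 165°) = (0.2588, -0.9659).
Slope in that direction = a·(0.2588) + b·(-0.9659) = 0.06782.
Apparent dip = arctan|0.06782| = 3.88° (true dip is 15.8°, so apparent ≤ true as expected).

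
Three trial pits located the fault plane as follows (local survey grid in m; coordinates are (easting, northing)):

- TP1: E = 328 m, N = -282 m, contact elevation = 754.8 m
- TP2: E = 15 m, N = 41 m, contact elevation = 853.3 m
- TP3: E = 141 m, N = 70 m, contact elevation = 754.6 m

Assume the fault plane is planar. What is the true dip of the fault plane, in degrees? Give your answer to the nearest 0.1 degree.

Two edge vectors: TP1→TP2 = (-313, 323, 98.5), TP1→TP3 = (-187, 352, -0.2).
Normal n = (TP1→TP2) × (TP1→TP3) = (-34736.6, -18482.1, -49775).
So ∂z/∂E = −n_x/n_z = −0.69787 and ∂z/∂N = −n_y/n_z = −0.37131.
Gradient magnitude |∇z| = √(a² + b²) = √(0.48703 + 0.13787) = 0.79051.
True dip = arctan(0.79051) = 38.3°, dipping toward ENE (azimuth ≈ 062°).

38.3°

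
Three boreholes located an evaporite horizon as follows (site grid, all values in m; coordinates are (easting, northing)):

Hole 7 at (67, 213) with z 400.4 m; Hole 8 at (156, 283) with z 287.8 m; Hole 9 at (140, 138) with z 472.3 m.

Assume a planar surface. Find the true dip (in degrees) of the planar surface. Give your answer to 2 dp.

Let the plane be z = a·E + b·N + c.
Hole 8−Hole 7: 89a + 70b = −112.6;  Hole 9−Hole 7: 73a − 75b = 71.9.
Solving gives a = −0.28952, b = −1.24047.
Gradient magnitude |∇z| = √(a² + b²) = √(0.08382 + 1.53876) = 1.27381.
True dip = arctan(1.27381) = 51.87°, dipping toward NNE (azimuth ≈ 013°).

51.87°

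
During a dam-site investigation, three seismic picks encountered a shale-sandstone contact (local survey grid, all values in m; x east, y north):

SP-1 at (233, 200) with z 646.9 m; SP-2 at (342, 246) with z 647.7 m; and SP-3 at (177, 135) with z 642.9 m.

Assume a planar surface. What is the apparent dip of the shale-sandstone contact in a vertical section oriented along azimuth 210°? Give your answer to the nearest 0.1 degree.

Two edge vectors: SP-1→SP-2 = (109, 46, 0.8), SP-1→SP-3 = (-56, -65, -4).
Normal n = (SP-1→SP-2) × (SP-1→SP-3) = (-132, 391.2, -4509).
So ∂z/∂x = −n_x/n_z = −0.02927 and ∂z/∂y = −n_y/n_z = 0.08676.
Unit vector along 210° is (sin 210°, cos 210°) = (-0.5000, -0.8660).
Slope in that direction = a·(-0.5000) + b·(-0.8660) = −0.06050.
Apparent dip = arctan|0.06050| = 3.5° (true dip is 5.2°, so apparent ≤ true as expected).

3.5°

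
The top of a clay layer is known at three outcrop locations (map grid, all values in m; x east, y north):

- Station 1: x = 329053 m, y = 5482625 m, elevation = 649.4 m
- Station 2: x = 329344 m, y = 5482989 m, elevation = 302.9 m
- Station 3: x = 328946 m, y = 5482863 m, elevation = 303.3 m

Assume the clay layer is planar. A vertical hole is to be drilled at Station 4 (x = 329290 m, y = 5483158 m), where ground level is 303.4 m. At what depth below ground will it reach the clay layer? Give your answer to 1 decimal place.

Let the plane be z = a·x + b·y + c.
Station 2−Station 1: 291a + 364b = −346.5;  Station 3−Station 1: −107a + 238b = −346.1.
Solving gives a = 0.402134817, b = −1.273409977.
Then c = 649.4 − a·329053 − b·5482625 = 6849955.11.
At (329290, 5483158): z_contact = 132418.97 − 6982308.10 + 6849955.11 = 65.98 m.
Depth below ground = 303.4 − 65.98 = 237.4 m.

237.4 m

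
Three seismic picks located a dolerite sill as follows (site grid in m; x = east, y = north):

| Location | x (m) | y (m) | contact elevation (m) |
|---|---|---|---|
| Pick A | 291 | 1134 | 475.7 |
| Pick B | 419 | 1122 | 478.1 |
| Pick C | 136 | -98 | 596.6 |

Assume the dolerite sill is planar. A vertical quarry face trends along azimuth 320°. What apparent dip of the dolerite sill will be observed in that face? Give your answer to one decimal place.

4.7°

Let the plane be z = a·x + b·y + c.
Pick B−Pick A: 128a − 12b = 2.4;  Pick C−Pick A: −155a − 1232b = 120.9.
Solving gives a = 0.00944, b = −0.09932.
Unit vector along 320° is (sin 320°, cos 320°) = (-0.6428, 0.7660).
Slope in that direction = a·(-0.6428) + b·(0.7660) = −0.08215.
Apparent dip = arctan|0.08215| = 4.7° (true dip is 5.7°, so apparent ≤ true as expected).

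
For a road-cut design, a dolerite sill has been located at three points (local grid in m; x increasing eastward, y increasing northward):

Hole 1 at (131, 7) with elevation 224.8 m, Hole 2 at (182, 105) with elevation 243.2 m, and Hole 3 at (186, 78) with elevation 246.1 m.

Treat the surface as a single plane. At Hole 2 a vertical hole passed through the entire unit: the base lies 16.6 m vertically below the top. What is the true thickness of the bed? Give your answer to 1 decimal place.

15.2 m

Let the plane be z = a·x + b·y + c.
Hole 2−Hole 1: 51a + 98b = 18.4;  Hole 3−Hole 1: 55a + 71b = 21.3.
Solving gives a = 0.44149, b = −0.04200.
|∇z| = √(a²+b²) = 0.44349, so dip δ = arctan(0.44349) = 23.92°.
True thickness = vertical thickness × cos δ = 16.6 × cos 23.92° = 15.2 m.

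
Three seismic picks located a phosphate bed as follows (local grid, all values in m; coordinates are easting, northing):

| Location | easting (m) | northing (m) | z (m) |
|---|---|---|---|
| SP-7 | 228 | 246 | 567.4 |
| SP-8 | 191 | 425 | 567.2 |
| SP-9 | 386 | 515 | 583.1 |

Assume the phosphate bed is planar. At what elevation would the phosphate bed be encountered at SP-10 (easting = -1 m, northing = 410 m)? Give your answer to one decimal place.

Two edge vectors: SP-7→SP-8 = (-37, 179, -0.2), SP-7→SP-9 = (158, 269, 15.7).
Normal n = (SP-7→SP-8) × (SP-7→SP-9) = (2864.1, 549.3, -38235).
So ∂z/∂easting = −n_x/n_z = 0.07491 and ∂z/∂northing = −n_y/n_z = 0.01437.
Intercept c from SP-7: 567.4 − 17.08 − 3.53 = 546.79.
At (-1, 410): z = −0.1 + 5.9 + 546.79 = 552.6 m.

552.6 m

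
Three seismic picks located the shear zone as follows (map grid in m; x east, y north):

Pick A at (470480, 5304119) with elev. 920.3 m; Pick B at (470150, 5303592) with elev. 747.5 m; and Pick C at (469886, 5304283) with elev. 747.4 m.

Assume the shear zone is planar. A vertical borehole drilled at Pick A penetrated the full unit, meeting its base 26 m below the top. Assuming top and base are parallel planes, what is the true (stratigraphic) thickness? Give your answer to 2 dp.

24.55 m

Two edge vectors: Pick A→Pick B = (-330, -527, -172.8), Pick A→Pick C = (-594, 164, -172.9).
Normal n = (Pick A→Pick B) × (Pick A→Pick C) = (119457.5, 45586.2, -367158).
So ∂z/∂x = −n_x/n_z = 0.32536 and ∂z/∂y = −n_y/n_z = 0.12416.
|∇z| = √(a²+b²) = 0.34824, so dip δ = arctan(0.34824) = 19.20°.
True thickness = vertical thickness × cos δ = 26 × cos 19.20° = 24.55 m.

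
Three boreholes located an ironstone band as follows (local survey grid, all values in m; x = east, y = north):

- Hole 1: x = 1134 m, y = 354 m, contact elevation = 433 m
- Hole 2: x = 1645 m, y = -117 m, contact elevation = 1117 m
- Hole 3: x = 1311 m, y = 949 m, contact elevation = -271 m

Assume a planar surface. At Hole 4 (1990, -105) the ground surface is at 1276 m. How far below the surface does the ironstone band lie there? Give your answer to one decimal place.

106.8 m

Two edge vectors: Hole 1→Hole 2 = (511, -471, 684), Hole 1→Hole 3 = (177, 595, -704).
Normal n = (Hole 1→Hole 2) × (Hole 1→Hole 3) = (-75396, 480812, 387412).
So ∂z/∂x = −n_x/n_z = 0.194615 and ∂z/∂y = −n_y/n_z = −1.241087.
Intercept c from Hole 1: 433 − 220.69 + 439.34 = 651.65.
At (1990, -105): z_contact = 387.28 + 130.31 + 651.65 = 1169.25 m.
Depth below ground = 1276 − 1169.25 = 106.8 m.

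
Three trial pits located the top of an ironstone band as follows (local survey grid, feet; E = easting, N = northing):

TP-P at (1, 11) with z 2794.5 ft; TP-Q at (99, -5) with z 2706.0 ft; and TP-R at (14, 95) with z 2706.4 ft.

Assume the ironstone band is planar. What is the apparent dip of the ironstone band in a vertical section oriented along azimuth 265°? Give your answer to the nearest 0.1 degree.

Let the plane be z = a·E + b·N + c.
TP-Q−TP-P: 98a − 16b = −88.5;  TP-R−TP-P: 13a + 84b = −88.1.
Solving gives a = −1.04782, b = −0.88665.
Unit vector along 265° is (sin 265°, cos 265°) = (-0.9962, -0.0872).
Slope in that direction = a·(-0.9962) + b·(-0.0872) = 1.12111.
Apparent dip = arctan|1.12111| = 48.3° (true dip is 53.9°, so apparent ≤ true as expected).

48.3°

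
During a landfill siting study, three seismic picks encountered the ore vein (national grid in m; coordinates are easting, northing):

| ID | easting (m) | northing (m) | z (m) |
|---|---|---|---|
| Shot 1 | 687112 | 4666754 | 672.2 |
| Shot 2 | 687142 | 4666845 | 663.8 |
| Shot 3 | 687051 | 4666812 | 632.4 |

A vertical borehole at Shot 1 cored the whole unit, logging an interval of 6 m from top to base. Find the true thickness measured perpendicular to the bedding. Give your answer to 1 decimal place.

5.4 m

Two edge vectors: Shot 1→Shot 2 = (30, 91, -8.4), Shot 1→Shot 3 = (-61, 58, -39.8).
Normal n = (Shot 1→Shot 2) × (Shot 1→Shot 3) = (-3134.6, 1706.4, 7291).
So ∂z/∂easting = −n_x/n_z = 0.42993 and ∂z/∂northing = −n_y/n_z = −0.23404.
|∇z| = √(a²+b²) = 0.48950, so dip δ = arctan(0.48950) = 26.08°.
True thickness = vertical thickness × cos δ = 6 × cos 26.08° = 5.4 m.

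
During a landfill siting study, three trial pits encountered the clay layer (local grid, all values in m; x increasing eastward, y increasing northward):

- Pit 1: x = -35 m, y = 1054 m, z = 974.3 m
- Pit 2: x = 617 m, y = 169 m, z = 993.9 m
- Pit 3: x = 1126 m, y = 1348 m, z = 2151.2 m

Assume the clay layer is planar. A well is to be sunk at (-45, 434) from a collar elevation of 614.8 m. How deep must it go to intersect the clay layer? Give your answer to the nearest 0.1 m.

27.7 m

Let the plane be z = a·x + b·y + c.
Pit 2−Pit 1: 652a − 885b = 19.6;  Pit 3−Pit 1: 1161a + 294b = 1176.9.
Solving gives a = 0.859040, b = 0.610728.
Then c = 974.3 − a·-35 − b·1054 = 360.66.
At (-45, 434): z_contact = −38.66 + 265.06 + 360.66 = 587.06 m.
Depth below ground = 614.8 − 587.06 = 27.7 m.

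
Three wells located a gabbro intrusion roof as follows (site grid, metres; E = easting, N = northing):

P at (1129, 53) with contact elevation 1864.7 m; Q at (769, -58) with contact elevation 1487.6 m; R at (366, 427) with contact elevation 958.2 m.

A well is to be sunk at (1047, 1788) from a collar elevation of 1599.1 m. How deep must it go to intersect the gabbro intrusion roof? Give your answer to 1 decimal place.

Let the plane be z = a·E + b·N + c.
Q−P: −360a − 111b = −377.1;  R−P: −763a + 374b = −906.5.
Solving gives a = 1.101781, b = −0.176046.
Then c = 1864.7 − a·1129 − b·53 = 630.12.
At (1047, 1788): z_contact = 1153.56 − 314.77 + 630.12 = 1468.91 m.
Depth below ground = 1599.1 − 1468.91 = 130.2 m.

130.2 m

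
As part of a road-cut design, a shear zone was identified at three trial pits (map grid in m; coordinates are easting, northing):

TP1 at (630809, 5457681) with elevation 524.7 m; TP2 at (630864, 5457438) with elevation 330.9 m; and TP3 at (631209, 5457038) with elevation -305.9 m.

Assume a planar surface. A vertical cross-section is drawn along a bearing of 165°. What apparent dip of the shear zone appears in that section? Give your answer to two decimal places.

Let the plane be z = a·easting + b·northing + c.
TP2−TP1: 55a − 243b = −193.8;  TP3−TP1: 400a − 643b = −830.6.
Solving gives a = −1.24885, b = 0.51487.
Unit vector along 165° is (sin 165°, cos 165°) = (0.2588, -0.9659).
Slope in that direction = a·(0.2588) + b·(-0.9659) = −0.82055.
Apparent dip = arctan|0.82055| = 39.37° (true dip is 53.5°, so apparent ≤ true as expected).

39.37°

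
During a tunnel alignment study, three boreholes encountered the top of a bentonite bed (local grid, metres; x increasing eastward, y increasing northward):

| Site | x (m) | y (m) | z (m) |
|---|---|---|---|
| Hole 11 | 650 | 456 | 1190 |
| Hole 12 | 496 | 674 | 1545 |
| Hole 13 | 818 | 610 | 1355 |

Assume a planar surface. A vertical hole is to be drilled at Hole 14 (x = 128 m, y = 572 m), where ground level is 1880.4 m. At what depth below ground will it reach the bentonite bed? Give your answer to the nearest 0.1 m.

Let the plane be z = a·x + b·y + c.
Hole 12−Hole 11: −154a + 218b = 355;  Hole 13−Hole 11: 168a + 154b = 165.
Solving gives a = −0.30991, b = 1.40951.
Then c = 1190 − a·650 − b·456 = 748.70.
At (128, 572): z_contact = −39.67 + 806.24 + 748.70 = 1515.28 m.
Depth below ground = 1880.4 − 1515.28 = 365.1 m.

365.1 m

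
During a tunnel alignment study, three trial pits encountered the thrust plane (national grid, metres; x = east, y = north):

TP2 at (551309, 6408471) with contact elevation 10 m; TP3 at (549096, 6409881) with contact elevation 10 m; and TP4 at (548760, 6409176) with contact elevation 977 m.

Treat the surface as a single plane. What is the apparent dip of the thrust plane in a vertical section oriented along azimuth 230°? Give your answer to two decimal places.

Let the plane be z = a·x + b·y + c.
TP3−TP2: −2213a + 1410b = 0;  TP4−TP2: −2549a + 705b = 967.
Solving gives a = −0.67036, b = −1.05214.
Unit vector along 230° is (sin 230°, cos 230°) = (-0.7660, -0.6428).
Slope in that direction = a·(-0.7660) + b·(-0.6428) = 1.18983.
Apparent dip = arctan|1.18983| = 49.95° (true dip is 51.3°, so apparent ≤ true as expected).

49.95°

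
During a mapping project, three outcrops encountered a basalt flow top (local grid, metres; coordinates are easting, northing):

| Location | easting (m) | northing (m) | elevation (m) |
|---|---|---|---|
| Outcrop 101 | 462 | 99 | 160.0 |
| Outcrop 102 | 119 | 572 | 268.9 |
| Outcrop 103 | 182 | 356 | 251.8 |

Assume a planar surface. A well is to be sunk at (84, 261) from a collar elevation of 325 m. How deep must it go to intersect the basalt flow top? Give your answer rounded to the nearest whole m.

Two edge vectors: Outcrop 101→Outcrop 102 = (-343, 473, 108.9), Outcrop 101→Outcrop 103 = (-280, 257, 91.8).
Normal n = (Outcrop 101→Outcrop 102) × (Outcrop 101→Outcrop 103) = (15434.1, 995.4, 44289).
So ∂z/∂easting = −n_x/n_z = −0.34849 and ∂z/∂northing = −n_y/n_z = −0.02248.
Intercept c from Outcrop 101: 160 + 161.00 + 2.23 = 323.23.
At (84, 261): z_contact = −29.3 − 5.9 + 323.23 = 288.1 m.
Depth below ground = 325 − 288.1 = 37 m.

37 m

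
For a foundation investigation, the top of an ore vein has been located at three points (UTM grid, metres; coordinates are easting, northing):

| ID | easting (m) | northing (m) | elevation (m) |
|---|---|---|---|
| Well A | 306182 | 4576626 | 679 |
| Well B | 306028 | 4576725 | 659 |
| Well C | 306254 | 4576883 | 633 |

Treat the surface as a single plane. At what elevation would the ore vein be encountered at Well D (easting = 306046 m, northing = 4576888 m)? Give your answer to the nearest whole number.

629 m

Two edge vectors: Well A→Well B = (-154, 99, -20), Well A→Well C = (72, 257, -46).
Normal n = (Well A→Well B) × (Well A→Well C) = (586, -8524, -46706).
So ∂z/∂easting = −n_x/n_z = 0.01254657 and ∂z/∂northing = −n_y/n_z = −0.18250332.
Intercept c from Well A: 679 − 3841.53 + 835249.43 = 832086.90.
At (306046, 4576888): z = 3839.8 − 835297.2 + 832086.90 = 629.5 m.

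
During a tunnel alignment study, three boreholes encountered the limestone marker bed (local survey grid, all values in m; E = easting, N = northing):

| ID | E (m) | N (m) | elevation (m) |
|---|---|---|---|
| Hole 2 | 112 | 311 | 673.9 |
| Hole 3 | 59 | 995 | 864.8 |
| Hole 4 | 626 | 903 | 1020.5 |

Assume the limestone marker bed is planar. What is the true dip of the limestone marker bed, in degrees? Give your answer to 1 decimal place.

Let the plane be z = a·E + b·N + c.
Hole 3−Hole 2: −53a + 684b = 190.9;  Hole 4−Hole 2: 514a + 592b = 346.6.
Solving gives a = 0.32396, b = 0.30420.
Gradient magnitude |∇z| = √(a² + b²) = √(0.10495 + 0.09254) = 0.44439.
True dip = arctan(0.44439) = 24.0°, dipping toward SW (azimuth ≈ 227°).

24.0°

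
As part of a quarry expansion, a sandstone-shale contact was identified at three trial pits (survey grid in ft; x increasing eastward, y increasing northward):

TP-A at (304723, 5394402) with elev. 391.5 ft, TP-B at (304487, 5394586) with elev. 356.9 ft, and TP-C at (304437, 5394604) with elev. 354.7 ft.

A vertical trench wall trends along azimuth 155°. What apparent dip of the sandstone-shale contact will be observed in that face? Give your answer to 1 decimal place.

11.5°

Let the plane be z = a·x + b·y + c.
TP-B−TP-A: −236a + 184b = −34.6;  TP-C−TP-A: −286a + 202b = −36.8.
Solving gives a = −0.04402, b = −0.24451.
Unit vector along 155° is (sin 155°, cos 155°) = (0.4226, -0.9063).
Slope in that direction = a·(0.4226) + b·(-0.9063) = 0.20299.
Apparent dip = arctan|0.20299| = 11.5° (true dip is 14.0°, so apparent ≤ true as expected).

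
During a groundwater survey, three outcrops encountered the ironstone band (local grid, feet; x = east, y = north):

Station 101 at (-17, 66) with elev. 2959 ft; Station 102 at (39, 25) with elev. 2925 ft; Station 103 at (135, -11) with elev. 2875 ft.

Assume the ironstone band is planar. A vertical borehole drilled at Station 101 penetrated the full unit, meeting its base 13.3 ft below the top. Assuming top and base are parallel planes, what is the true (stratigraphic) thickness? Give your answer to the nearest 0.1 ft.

Let the plane be z = a·x + b·y + c.
Station 102−Station 101: 56a − 41b = −34;  Station 103−Station 101: 152a − 77b = −84.
Solving gives a = −0.43021, b = 0.24167.
|∇z| = √(a²+b²) = 0.49344, so dip δ = arctan(0.49344) = 26.26°.
True thickness = vertical thickness × cos δ = 13.3 × cos 26.26° = 11.9 ft.

11.9 ft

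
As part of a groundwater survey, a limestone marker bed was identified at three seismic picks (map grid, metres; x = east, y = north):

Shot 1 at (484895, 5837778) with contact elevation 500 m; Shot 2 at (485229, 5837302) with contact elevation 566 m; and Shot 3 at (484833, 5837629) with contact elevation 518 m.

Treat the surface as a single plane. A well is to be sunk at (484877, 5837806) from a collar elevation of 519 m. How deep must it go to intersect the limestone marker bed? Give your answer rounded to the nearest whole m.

Let the plane be z = a·x + b·y + c.
Shot 2−Shot 1: 334a − 476b = 66;  Shot 3−Shot 1: −62a − 149b = 18.
Solving gives a = 0.01596912, b = −0.12745024.
Then c = 500 − a·484895 − b·5837778 = 736782.85.
At (484877, 5837806): z_contact = 7743.1 − 744029.8 + 736782.85 = 496.1 m.
Depth below ground = 519 − 496.1 = 23 m.

23 m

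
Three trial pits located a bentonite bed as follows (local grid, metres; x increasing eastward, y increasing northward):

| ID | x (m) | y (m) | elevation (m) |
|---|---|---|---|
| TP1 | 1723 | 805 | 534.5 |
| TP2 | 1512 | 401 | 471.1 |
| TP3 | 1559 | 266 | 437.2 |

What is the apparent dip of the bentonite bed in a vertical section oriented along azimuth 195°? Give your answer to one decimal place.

10.1°

Let the plane be z = a·x + b·y + c.
TP2−TP1: −211a − 404b = −63.4;  TP3−TP1: −164a − 539b = −97.3.
Solving gives a = −0.10820, b = 0.21344.
Unit vector along 195° is (sin 195°, cos 195°) = (-0.2588, -0.9659).
Slope in that direction = a·(-0.2588) + b·(-0.9659) = −0.17816.
Apparent dip = arctan|0.17816| = 10.1° (true dip is 13.5°, so apparent ≤ true as expected).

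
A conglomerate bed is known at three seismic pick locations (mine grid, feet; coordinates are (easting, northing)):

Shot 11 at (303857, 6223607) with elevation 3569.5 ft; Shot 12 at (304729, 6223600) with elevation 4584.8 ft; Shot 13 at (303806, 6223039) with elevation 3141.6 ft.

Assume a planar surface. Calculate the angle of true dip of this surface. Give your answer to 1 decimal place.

53.2°

Two edge vectors: Shot 11→Shot 12 = (872, -7, 1015.3), Shot 11→Shot 13 = (-51, -568, -427.9).
Normal n = (Shot 11→Shot 12) × (Shot 11→Shot 13) = (579685.7, 321348.5, -495653).
So ∂z/∂E = −n_x/n_z = 1.16954 and ∂z/∂N = −n_y/n_z = 0.64833.
Gradient magnitude |∇z| = √(a² + b²) = √(1.36782 + 0.42034) = 1.33722.
True dip = arctan(1.33722) = 53.2°, dipping toward WSW (azimuth ≈ 241°).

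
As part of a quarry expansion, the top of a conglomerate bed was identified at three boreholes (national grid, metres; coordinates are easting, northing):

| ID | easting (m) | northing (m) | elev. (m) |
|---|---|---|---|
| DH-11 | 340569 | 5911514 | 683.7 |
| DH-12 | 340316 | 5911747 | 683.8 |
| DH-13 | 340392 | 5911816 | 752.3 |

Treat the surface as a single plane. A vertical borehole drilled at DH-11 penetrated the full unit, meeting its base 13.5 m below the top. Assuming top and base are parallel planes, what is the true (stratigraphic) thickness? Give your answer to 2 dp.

11.22 m

Let the plane be z = a·easting + b·northing + c.
DH-12−DH-11: −253a + 233b = 0.1;  DH-13−DH-11: −177a + 302b = 68.6.
Solving gives a = 0.45368, b = 0.49305.
|∇z| = √(a²+b²) = 0.67002, so dip δ = arctan(0.67002) = 33.82°.
True thickness = vertical thickness × cos δ = 13.5 × cos 33.82° = 11.22 m.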